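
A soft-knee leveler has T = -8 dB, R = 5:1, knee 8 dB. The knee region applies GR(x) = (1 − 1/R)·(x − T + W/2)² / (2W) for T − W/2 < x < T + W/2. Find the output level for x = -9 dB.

x − T + W/2 = -9 − (-8) + 4 = 3.
GR = (1 − 1/5) × 3² / 16 = 0.8 × 9 / 16 = 0.45 dB.
Output = -9 − 0.45 = -9.45 dB.

-9.45 dB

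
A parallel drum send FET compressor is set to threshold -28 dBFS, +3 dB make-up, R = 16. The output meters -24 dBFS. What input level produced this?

-12 dBFS

Before make-up, the level was -24 − 3 = -27 dBFS.
Post-compression overshoot = -27 − (-28) = 1 dB.
Before 16:1 compression the overshoot was 1 × 16 = 16 dB, so input = -28 + 16 = -12 dBFS.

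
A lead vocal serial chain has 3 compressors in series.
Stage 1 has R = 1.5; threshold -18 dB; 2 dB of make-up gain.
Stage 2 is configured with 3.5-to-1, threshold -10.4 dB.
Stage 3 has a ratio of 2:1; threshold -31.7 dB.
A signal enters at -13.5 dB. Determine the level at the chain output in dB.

Stage 1: overshoot 4.5 dB → 4.5/1.5 = 3 dB → -15 dB; +2 dB make-up → -13 dB.
Stage 2: -13 dB is at or below the -10.4 dB threshold — no compression; output -13 dB.
Stage 3: 18.7 dB above -31.7 dB, reduced 2:1 to 9.35 dB above → -22.35 dB.

-22.35 dB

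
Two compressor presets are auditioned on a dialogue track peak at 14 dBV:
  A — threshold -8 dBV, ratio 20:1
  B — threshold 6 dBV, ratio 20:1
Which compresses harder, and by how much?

A: 22 dB over, compressed to 1.1 dB over, so 20.9 dB of GR.
B: 8 dB over, compressed to 0.4 dB over, so 7.6 dB of GR.
Difference: 13.3 dB in favour of A.

A, by 13.3 dB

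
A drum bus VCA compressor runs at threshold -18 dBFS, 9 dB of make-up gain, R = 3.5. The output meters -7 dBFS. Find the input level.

Stripping the +9 dB make-up gives -16 dBFS at the gain stage.
Post-compression overshoot = -16 − (-18) = 2 dB.
Undo the ratio: input overshoot = 2 × 3.5 = 7 dB, giving input = -11 dBFS.

-11 dBFS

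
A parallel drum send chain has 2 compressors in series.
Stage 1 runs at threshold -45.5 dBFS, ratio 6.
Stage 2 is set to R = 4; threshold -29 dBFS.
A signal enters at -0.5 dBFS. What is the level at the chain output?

Stage 1: overshoot 45 dB → 45/6 = 7.5 dB → -38 dBFS.
Stage 2: -38 dBFS ≤ -29 dBFS, so stage 2 doesn't engage; output -38 dBFS.

-38 dBFS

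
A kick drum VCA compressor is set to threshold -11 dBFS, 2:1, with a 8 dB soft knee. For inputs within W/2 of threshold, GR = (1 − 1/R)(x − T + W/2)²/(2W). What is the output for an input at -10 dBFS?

-10.78125 dBFS

x − T + W/2 = -10 − (-11) + 4 = 5.
GR = (1 − 1/2) × 5² / 16 = 0.5 × 25 / 16 = 0.78125 dB.
Output = -10 − 0.78125 = -10.78125 dBFS.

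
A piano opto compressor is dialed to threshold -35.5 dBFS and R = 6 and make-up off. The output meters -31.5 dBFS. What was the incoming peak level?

Post-compression overshoot = -31.5 − (-35.5) = 4 dB.
Before 6:1 compression the overshoot was 4 × 6 = 24 dB, so input = -35.5 + 24 = -11.5 dBFS.

-11.5 dBFS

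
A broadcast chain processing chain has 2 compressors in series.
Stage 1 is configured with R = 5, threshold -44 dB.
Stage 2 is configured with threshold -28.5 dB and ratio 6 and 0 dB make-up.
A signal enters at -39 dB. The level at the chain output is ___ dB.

-43 dB

Stage 1: 5 dB above -44 dB, reduced 5:1 to 1 dB above → -43 dB.
Stage 2: -43 dB ≤ -28.5 dB, so stage 2 doesn't engage; output -43 dB.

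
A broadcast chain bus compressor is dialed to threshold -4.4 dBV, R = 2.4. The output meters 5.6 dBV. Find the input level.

19.6 dBV

Post-compression overshoot = 5.6 − (-4.4) = 10 dB.
Input overshoot = R × output overshoot = 24 dB → input = -4.4 + 24 = 19.6 dBV.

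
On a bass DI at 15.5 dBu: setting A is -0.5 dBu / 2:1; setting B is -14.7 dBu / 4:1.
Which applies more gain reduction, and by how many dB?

B, by 14.65 dB

A: overshoot 16 dB → output overshoot 8 dB → GR 8 dB.
B: overshoot 30.2 dB → output overshoot 7.55 dB → GR 22.65 dB.
B reduces 14.65 dB more.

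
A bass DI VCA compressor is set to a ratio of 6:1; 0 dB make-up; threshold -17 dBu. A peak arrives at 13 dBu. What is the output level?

-12 dBu

Overshoot: 13 − (-17) = 30 dB.
At 6:1 the overshoot is divided by 6, leaving 5 dB above threshold.
Output = -17 + 5 = -12 dBu.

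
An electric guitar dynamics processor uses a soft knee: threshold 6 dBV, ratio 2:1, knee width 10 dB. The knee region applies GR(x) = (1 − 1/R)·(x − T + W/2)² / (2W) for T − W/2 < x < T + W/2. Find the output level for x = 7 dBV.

x − T + W/2 = 7 − 6 + 5 = 6.
GR = (1 − 1/2) × 6² / 20 = 0.5 × 36 / 20 = 0.9 dB.
Output = 7 − 0.9 = 6.1 dBV.

6.1 dBV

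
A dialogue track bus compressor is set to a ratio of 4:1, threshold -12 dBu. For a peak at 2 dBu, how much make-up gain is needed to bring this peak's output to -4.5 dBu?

The peak compresses to -12 + 14/4 = -8.5 dBu.
To reach -4.5 dBu requires -4.5 − (-8.5) = 4 dB of make-up.

4 dB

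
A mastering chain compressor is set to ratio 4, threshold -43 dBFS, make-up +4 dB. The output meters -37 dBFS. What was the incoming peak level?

-35 dBFS

Before make-up, the level was -37 − 4 = -41 dBFS.
That's 2 dB above the -43 dBFS threshold.
Input overshoot = R × output overshoot = 8 dB → input = -43 + 8 = -35 dBFS.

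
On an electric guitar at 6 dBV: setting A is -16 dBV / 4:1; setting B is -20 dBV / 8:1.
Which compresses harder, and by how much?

A: 22 dB over, compressed to 5.5 dB over, so 16.5 dB of GR.
B: 26 dB over, compressed to 3.25 dB over, so 22.75 dB of GR.
B reduces 6.25 dB more.

B, by 6.25 dB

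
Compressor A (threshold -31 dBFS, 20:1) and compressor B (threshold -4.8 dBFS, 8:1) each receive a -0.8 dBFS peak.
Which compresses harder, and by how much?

A, by 25.19 dB

A: GR = 30.2 − 30.2/20 = 28.69 dB.
B: GR = 4 − 4/8 = 3.5 dB.
Difference: 25.19 dB in favour of A.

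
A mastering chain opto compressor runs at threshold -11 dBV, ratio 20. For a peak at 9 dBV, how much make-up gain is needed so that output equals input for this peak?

Without make-up, output = threshold + overshoot/20 = -11 + 1 = -10 dBV.
Gap to target: 19 dB.

19 dB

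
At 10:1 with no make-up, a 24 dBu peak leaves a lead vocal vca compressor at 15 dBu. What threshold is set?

14 dBu

Let T be the threshold. Output overshoot = (input overshoot)/R, so 15 − T = (24 − T)/10.
10·(15 − T) = 24 − T → 9·T = 150 − 24 = 126.
T = 126/9 = 14 dBu.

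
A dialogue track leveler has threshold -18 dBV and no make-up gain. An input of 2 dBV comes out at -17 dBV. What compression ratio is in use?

20:1

Input overshoot = 2 − (-18) = 20 dB; output overshoot = -17 − (-18) = 1 dB.
Ratio = 20 / 1 = 20.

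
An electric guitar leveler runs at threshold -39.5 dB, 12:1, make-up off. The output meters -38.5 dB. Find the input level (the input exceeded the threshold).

-27.5 dB

That's 1 dB above the -39.5 dB threshold.
Input overshoot = R × output overshoot = 12 dB → input = -39.5 + 12 = -27.5 dB.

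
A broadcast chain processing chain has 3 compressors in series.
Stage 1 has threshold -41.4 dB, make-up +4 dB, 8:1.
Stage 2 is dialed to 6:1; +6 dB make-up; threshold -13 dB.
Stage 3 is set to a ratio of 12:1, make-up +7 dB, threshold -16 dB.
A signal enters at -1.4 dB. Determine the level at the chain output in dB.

-19.4 dB

Stage 1: overshoot 40 dB → 40/8 = 5 dB → -36.4 dB; +4 dB make-up → -32.4 dB.
Stage 2: below threshold (-32.4 ≤ -13); passes unchanged; make-up brings it to -26.4 dB.
Stage 3: -26.4 dB is at or below the -16 dB threshold — no compression; make-up brings it to -19.4 dB.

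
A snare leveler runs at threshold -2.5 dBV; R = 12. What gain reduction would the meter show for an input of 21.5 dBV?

22 dB

The signal is 24 dB above threshold.
At 12:1, output sits 24/12 = 2 dB above threshold.
Gain reduction = 24 − 2 = 22 dB.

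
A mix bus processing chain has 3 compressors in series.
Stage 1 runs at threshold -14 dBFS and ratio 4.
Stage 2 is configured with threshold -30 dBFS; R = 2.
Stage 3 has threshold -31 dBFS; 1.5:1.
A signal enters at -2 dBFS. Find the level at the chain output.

-24 dBFS

Stage 1: 12 dB above -14 dBFS, reduced 4:1 to 3 dB above → -11 dBFS.
Stage 2: 19 dB above -30 dBFS, reduced 2:1 to 9.5 dB above → -20.5 dBFS.
Stage 3: -20.5 dBFS is 10.5 dB over -31 dBFS; at 1.5:1 that becomes 7 dB over, giving -24 dBFS.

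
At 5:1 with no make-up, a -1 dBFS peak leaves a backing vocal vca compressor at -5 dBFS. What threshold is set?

-6 dBFS

Let T be the threshold. Output overshoot = (input overshoot)/R, so -5 − T = (-1 − T)/5.
5·(-5 − T) = -1 − T → 4·T = -25 − (-1) = -24.
T = -24/4 = -6 dBFS.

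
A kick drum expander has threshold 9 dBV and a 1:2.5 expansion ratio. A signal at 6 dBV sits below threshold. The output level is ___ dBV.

Undershoot = 9 − 6 = 3 dB.
At 1:2.5, that expands to 7.5 dB under threshold.
Output = 9 − 7.5 = 1.5 dBV.

1.5 dBV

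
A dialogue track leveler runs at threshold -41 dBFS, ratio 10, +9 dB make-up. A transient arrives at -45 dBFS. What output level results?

-45 dBFS is 4 dB below the -41 dBFS threshold, so no gain reduction is applied.
Make-up gain adds 9 dB: -45 + 9 = -36 dBFS.

-36 dBFS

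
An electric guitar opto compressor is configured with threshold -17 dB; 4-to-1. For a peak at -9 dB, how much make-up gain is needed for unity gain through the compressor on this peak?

6 dB

Without make-up, output = threshold + overshoot/4 = -17 + 2 = -15 dB.
Gap to target: 6 dB.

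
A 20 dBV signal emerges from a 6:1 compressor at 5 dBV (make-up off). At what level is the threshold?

2 dBV

Input is 18 dB above T (since output overshoot × R = input overshoot: (5 − T)·6 = 20 − T gives T = 2 dBV).
Check: 2 + (20 − 2)/6 = 2 + 3 = 5 dBV. ✓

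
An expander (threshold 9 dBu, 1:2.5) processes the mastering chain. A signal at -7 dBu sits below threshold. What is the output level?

The input is 16 dB below the 9 dBu threshold.
A 1:2.5 expander multiplies undershoot by 2.5: 16 × 2.5 = 40 dB below threshold.
Output = 9 − 40 = -31 dBu.

-31 dBu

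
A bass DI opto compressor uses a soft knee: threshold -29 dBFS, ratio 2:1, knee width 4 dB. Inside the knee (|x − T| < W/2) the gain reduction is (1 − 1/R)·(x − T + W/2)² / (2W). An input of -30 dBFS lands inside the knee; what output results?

x − T + W/2 = -30 − (-29) + 2 = 1.
GR = (1 − 1/2) × 1² / 8 = 0.5 × 1 / 8 = 0.0625 dB.
Output = -30 − 0.0625 = -30.0625 dBFS.

-30.0625 dBFS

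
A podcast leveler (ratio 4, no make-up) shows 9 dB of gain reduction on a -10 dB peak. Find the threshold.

-22 dB

Let T be the threshold. Output overshoot = (input overshoot)/R, so -19 − T = (-10 − T)/4.
4·(-19 − T) = -10 − T → 3·T = -76 − (-10) = -66.
T = -66/3 = -22 dB.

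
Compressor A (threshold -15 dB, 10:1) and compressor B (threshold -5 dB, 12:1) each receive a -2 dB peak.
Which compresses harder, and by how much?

A: 13 dB over, compressed to 1.3 dB over, so 11.7 dB of GR.
B: 3 dB over, compressed to 0.25 dB over, so 2.75 dB of GR.
A reduces 8.95 dB more.

A, by 8.95 dB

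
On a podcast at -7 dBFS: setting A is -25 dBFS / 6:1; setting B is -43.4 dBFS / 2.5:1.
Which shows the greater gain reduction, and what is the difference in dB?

A: overshoot 18 dB → output overshoot 3 dB → GR 15 dB.
B: overshoot 36.4 dB → output overshoot 14.56 dB → GR 21.84 dB.
B reduces 6.84 dB more.

B, by 6.84 dB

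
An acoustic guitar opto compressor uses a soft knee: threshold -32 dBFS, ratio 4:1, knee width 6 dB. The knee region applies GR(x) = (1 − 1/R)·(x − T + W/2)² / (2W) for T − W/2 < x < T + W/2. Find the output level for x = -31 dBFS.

-32 dBFS

x − T + W/2 = -31 − (-32) + 3 = 4.
GR = (1 − 1/4) × 4² / 12 = 0.75 × 16 / 12 = 1 dB.
Output = -31 − 1 = -32 dBFS.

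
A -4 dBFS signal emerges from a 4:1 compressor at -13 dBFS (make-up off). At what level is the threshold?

Let T be the threshold. Output overshoot = (input overshoot)/R, so -13 − T = (-4 − T)/4.
4·(-13 − T) = -4 − T → 3·T = -52 − (-4) = -48.
T = -48/3 = -16 dBFS.

-16 dBFS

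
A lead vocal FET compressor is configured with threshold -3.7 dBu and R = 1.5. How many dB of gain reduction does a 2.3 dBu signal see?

Overshoot = 2.3 − (-3.7) = 6 dB.
After 1.5:1 compression the overshoot becomes 6/1.5 = 4 dB.
Gain reduction = 6 − 4 = 2 dB.

2 dB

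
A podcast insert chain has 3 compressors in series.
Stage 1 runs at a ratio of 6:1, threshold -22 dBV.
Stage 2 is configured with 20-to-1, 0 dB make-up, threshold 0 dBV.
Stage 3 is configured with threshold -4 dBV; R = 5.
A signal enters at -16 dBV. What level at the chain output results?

Stage 1: overshoot 6 dB → 6/6 = 1 dB → -21 dBV.
Stage 2: -21 dBV ≤ 0 dBV, so stage 2 doesn't engage; output -21 dBV.
Stage 3: -21 dBV ≤ -4 dBV, so stage 3 doesn't engage; output -21 dBV.

-21 dBV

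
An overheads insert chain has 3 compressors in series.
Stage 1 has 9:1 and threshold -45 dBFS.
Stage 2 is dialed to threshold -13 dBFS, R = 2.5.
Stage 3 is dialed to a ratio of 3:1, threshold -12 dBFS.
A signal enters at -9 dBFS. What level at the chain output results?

Stage 1: 36 dB above -45 dBFS, reduced 9:1 to 4 dB above → -41 dBFS.
Stage 2: below threshold (-41 ≤ -13); passes unchanged; output -41 dBFS.
Stage 3: -41 dBFS is at or below the -12 dBFS threshold — no compression; output -41 dBFS.

-41 dBFS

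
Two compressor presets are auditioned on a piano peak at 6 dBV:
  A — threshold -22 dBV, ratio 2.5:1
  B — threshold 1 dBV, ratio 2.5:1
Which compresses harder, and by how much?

A: GR = 28 − 28/2.5 = 16.8 dB.
B: GR = 5 − 5/2.5 = 3 dB.
A applies 13.8 dB more gain reduction.

A, by 13.8 dB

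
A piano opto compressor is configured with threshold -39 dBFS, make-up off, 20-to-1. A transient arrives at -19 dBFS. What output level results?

Overshoot: -19 − (-39) = 20 dB.
At 20:1 the overshoot is divided by 20, leaving 1 dB above threshold.
That puts the output at -38 dBFS.

-38 dBFS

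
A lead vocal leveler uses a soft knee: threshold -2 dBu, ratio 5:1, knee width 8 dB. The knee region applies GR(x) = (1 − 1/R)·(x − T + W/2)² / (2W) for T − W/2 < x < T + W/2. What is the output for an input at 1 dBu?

-1.45 dBu

x − T + W/2 = 1 − (-2) + 4 = 7.
GR = (1 − 1/5) × 7² / 16 = 0.8 × 49 / 16 = 2.45 dB.
Output = 1 − 2.45 = -1.45 dBu.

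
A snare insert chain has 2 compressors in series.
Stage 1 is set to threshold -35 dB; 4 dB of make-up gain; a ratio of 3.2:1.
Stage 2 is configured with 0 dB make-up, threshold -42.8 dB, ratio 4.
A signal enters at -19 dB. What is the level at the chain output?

Stage 1: 16 dB above -35 dB, reduced 3.2:1 to 5 dB above → -30 dB; +4 dB make-up → -26 dB.
Stage 2: -26 dB is 16.8 dB over -42.8 dB; at 4:1 that becomes 4.2 dB over, giving -38.6 dB.

-38.6 dB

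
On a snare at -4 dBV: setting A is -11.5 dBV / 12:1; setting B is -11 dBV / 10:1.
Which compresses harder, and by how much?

A, by 0.575 dB

A: GR = 7.5 − 7.5/12 = 6.875 dB.
B: GR = 7 − 7/10 = 6.3 dB.
Difference: 0.575 dB in favour of A.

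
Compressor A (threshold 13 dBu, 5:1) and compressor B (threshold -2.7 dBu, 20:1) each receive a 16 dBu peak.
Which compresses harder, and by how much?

A: overshoot 3 dB → output overshoot 0.6 dB → GR 2.4 dB.
B: overshoot 18.7 dB → output overshoot 0.935 dB → GR 17.765 dB.
Difference: 15.365 dB in favour of B.

B, by 15.365 dB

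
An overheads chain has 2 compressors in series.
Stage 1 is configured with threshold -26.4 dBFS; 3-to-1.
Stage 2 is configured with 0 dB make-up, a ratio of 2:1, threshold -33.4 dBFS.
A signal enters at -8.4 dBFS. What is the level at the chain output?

Stage 1: overshoot 18 dB → 18/3 = 6 dB → -20.4 dBFS.
Stage 2: 13 dB above -33.4 dBFS, reduced 2:1 to 6.5 dB above → -26.9 dBFS.

-26.9 dBFS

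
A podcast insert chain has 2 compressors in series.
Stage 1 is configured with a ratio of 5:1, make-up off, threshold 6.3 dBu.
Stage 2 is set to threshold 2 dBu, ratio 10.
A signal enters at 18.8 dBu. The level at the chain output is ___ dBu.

Stage 1: 12.5 dB above 6.3 dBu, reduced 5:1 to 2.5 dB above → 8.8 dBu.
Stage 2: 6.8 dB above 2 dBu, reduced 10:1 to 0.68 dB above → 2.68 dBu.

2.68 dBu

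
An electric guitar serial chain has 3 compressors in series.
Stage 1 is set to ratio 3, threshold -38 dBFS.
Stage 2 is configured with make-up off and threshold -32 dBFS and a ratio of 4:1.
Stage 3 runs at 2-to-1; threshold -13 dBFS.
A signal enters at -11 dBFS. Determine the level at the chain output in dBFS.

-31.25 dBFS

Stage 1: 27 dB above -38 dBFS, reduced 3:1 to 9 dB above → -29 dBFS.
Stage 2: overshoot 3 dB → 3/4 = 0.75 dB → -31.25 dBFS.
Stage 3: below threshold (-31.25 ≤ -13); passes unchanged; output -31.25 dBFS.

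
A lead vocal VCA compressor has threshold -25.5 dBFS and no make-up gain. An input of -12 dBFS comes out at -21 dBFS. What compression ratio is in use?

3:1

Input overshoot = -12 − (-25.5) = 13.5 dB; output overshoot = -21 − (-25.5) = 4.5 dB.
Ratio = 13.5 / 4.5 = 3.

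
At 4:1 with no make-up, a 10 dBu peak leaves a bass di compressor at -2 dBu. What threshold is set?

-6 dBu

Let T be the threshold. Output overshoot = (input overshoot)/R, so -2 − T = (10 − T)/4.
4·(-2 − T) = 10 − T → 3·T = -8 − 10 = -18.
T = -18/3 = -6 dBu.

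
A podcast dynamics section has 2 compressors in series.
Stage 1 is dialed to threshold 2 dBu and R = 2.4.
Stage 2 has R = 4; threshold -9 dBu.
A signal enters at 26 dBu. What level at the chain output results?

-3.75 dBu

Stage 1: 26 dBu is 24 dB over 2 dBu; at 2.4:1 that becomes 10 dB over, giving 12 dBu.
Stage 2: 12 dBu is 21 dB over -9 dBu; at 4:1 that becomes 5.25 dB over, giving -3.75 dBu.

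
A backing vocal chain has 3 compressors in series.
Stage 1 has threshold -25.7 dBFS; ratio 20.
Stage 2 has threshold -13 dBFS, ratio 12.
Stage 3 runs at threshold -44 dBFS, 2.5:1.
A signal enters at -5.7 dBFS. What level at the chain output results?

Stage 1: overshoot 20 dB → 20/20 = 1 dB → -24.7 dBFS.
Stage 2: -24.7 dBFS ≤ -13 dBFS, so stage 2 doesn't engage; output -24.7 dBFS.
Stage 3: 19.3 dB above -44 dBFS, reduced 2.5:1 to 7.72 dB above → -36.28 dBFS.

-36.28 dBFS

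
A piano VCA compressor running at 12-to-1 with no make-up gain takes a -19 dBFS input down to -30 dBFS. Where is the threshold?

Gain reduction = -19 − (-30) = 11 dB; output overshoot = GR / (R − 1) = 11 / 11 = 1 dB.
Threshold = output − output overshoot = -30 − 1 = -31 dBFS.

-31 dBFS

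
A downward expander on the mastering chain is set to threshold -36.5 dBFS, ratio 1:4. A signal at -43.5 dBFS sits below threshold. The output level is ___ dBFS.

The input is 7 dB below the -36.5 dBFS threshold.
A 1:4 expander multiplies undershoot by 4: 7 × 4 = 28 dB below threshold.
Output = -36.5 − 28 = -64.5 dBFS.

-64.5 dBFS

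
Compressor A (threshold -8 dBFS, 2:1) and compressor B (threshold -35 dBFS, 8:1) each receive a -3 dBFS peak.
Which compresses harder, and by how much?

B, by 25.5 dB

A: overshoot 5 dB → output overshoot 2.5 dB → GR 2.5 dB.
B: overshoot 32 dB → output overshoot 4 dB → GR 28 dB.
Difference: 25.5 dB in favour of B.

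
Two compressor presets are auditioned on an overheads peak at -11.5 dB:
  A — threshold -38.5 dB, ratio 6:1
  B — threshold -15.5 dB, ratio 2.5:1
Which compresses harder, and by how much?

A: 27 dB over, compressed to 4.5 dB over, so 22.5 dB of GR.
B: 4 dB over, compressed to 1.6 dB over, so 2.4 dB of GR.
A reduces 20.1 dB more.

A, by 20.1 dB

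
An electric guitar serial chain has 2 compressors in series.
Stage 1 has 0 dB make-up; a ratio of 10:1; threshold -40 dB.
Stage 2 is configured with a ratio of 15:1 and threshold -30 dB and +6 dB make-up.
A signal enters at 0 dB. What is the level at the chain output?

-30 dB

Stage 1: 40 dB above -40 dB, reduced 10:1 to 4 dB above → -36 dB.
Stage 2: below threshold (-36 ≤ -30); passes unchanged; make-up brings it to -30 dB.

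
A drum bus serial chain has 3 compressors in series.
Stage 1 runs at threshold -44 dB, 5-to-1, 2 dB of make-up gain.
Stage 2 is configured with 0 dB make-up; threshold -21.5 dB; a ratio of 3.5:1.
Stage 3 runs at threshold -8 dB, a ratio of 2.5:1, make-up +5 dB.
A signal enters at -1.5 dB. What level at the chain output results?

-28.5 dB

Stage 1: 42.5 dB above -44 dB, reduced 5:1 to 8.5 dB above → -35.5 dB; +2 dB make-up → -33.5 dB.
Stage 2: -33.5 dB ≤ -21.5 dB, so stage 2 doesn't engage; output -33.5 dB.
Stage 3: -33.5 dB ≤ -8 dB, so stage 3 doesn't engage; make-up brings it to -28.5 dB.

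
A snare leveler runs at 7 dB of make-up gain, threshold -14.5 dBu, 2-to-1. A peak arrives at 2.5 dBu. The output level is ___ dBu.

1 dBu

2.5 dBu sits 17 dB over threshold.
The 17 dB excess becomes 8.5 dB after 2:1 reduction.
So the level is -14.5 + 8.5 = -6 dBu; make-up adds 7 dB, giving 1 dBu.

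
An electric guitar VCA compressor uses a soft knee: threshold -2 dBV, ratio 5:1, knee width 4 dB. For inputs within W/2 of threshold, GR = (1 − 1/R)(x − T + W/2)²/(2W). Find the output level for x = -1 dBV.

-1.9 dBV

x − T + W/2 = -1 − (-2) + 2 = 3.
GR = (1 − 1/5) × 3² / 8 = 0.8 × 9 / 8 = 0.9 dB.
Output = -1 − 0.9 = -1.9 dBV.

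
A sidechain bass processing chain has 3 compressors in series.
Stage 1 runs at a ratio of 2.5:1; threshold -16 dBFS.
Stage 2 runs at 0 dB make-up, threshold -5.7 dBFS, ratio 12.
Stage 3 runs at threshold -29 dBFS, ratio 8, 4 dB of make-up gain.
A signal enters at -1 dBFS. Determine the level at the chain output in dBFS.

Stage 1: 15 dB above -16 dBFS, reduced 2.5:1 to 6 dB above → -10 dBFS.
Stage 2: below threshold (-10 ≤ -5.7); passes unchanged; output -10 dBFS.
Stage 3: 19 dB above -29 dBFS, reduced 8:1 to 2.375 dB above → -26.625 dBFS; +4 dB make-up → -22.625 dBFS.

-22.625 dBFS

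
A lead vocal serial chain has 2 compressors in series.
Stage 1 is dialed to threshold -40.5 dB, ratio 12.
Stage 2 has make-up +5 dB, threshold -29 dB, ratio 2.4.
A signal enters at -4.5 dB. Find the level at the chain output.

-32.5 dB

Stage 1: overshoot 36 dB → 36/12 = 3 dB → -37.5 dB.
Stage 2: -37.5 dB is at or below the -29 dB threshold — no compression; make-up brings it to -32.5 dB.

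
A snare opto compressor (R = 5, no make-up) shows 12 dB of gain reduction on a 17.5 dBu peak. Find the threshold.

2.5 dBu

Let T be the threshold. Output overshoot = (input overshoot)/R, so 5.5 − T = (17.5 − T)/5.
5·(5.5 − T) = 17.5 − T → 4·T = 27.5 − 17.5 = 10.
T = 10/4 = 2.5 dBu.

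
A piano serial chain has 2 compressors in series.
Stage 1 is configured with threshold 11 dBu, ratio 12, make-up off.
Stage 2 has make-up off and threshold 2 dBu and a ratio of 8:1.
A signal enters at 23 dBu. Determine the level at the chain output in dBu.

Stage 1: 23 dBu is 12 dB over 11 dBu; at 12:1 that becomes 1 dB over, giving 12 dBu.
Stage 2: 10 dB above 2 dBu, reduced 8:1 to 1.25 dB above → 3.25 dBu.

3.25 dBu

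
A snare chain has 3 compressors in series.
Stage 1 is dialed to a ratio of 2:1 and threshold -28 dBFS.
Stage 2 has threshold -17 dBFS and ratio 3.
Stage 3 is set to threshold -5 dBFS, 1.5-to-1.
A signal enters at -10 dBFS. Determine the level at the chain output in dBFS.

Stage 1: 18 dB above -28 dBFS, reduced 2:1 to 9 dB above → -19 dBFS.
Stage 2: -19 dBFS ≤ -17 dBFS, so stage 2 doesn't engage; output -19 dBFS.
Stage 3: -19 dBFS ≤ -5 dBFS, so stage 3 doesn't engage; output -19 dBFS.

-19 dBFS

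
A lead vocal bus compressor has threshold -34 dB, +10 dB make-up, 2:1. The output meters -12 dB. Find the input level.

-10 dB

Stripping the +10 dB make-up gives -22 dB at the gain stage.
The compressed level sits -22 − (-34) = 12 dB over threshold.
Undo the ratio: input overshoot = 12 × 2 = 24 dB, giving input = -10 dB.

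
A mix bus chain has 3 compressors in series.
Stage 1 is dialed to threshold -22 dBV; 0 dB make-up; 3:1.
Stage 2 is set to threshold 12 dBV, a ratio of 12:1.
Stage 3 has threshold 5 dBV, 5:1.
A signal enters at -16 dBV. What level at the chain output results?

Stage 1: 6 dB above -22 dBV, reduced 3:1 to 2 dB above → -20 dBV.
Stage 2: -20 dBV ≤ 12 dBV, so stage 2 doesn't engage; output -20 dBV.
Stage 3: -20 dBV ≤ 5 dBV, so stage 3 doesn't engage; output -20 dBV.

-20 dBV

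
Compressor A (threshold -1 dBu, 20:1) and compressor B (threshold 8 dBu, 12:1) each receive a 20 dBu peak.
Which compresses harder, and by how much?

A: overshoot 21 dB → output overshoot 1.05 dB → GR 19.95 dB.
B: overshoot 12 dB → output overshoot 1 dB → GR 11 dB.
A applies 8.95 dB more gain reduction.

A, by 8.95 dB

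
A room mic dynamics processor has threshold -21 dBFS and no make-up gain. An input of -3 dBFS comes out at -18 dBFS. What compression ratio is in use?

6:1

Input overshoot = -3 − (-21) = 18 dB; output overshoot = -18 − (-21) = 3 dB.
Ratio = 18 / 3 = 6.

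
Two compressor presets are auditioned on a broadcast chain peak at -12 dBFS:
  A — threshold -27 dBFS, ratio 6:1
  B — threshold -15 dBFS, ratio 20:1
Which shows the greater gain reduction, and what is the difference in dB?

A: 15 dB over, compressed to 2.5 dB over, so 12.5 dB of GR.
B: 3 dB over, compressed to 0.15 dB over, so 2.85 dB of GR.
Difference: 9.65 dB in favour of A.

A, by 9.65 dB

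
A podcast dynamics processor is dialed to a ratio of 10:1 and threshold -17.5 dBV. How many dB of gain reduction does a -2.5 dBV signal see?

13.5 dB

-2.5 dBV exceeds the threshold by 15 dB.
At 10:1, output sits 15/10 = 1.5 dB above threshold.
Gain reduction = 15 − 1.5 = 13.5 dB.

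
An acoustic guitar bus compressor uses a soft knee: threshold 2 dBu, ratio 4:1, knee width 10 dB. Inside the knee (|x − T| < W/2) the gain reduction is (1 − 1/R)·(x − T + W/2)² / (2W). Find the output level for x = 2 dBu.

1.0625 dBu

x − T + W/2 = 2 − 2 + 5 = 5.
GR = (1 − 1/4) × 5² / 20 = 0.75 × 25 / 20 = 0.9375 dB.
Output = 2 − 0.9375 = 1.0625 dBu.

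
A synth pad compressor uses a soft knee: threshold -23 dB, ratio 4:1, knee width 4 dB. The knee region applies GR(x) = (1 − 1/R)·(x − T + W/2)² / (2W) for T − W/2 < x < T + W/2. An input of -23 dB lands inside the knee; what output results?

-23.375 dB

x − T + W/2 = -23 − (-23) + 2 = 2.
GR = (1 − 1/4) × 2² / 8 = 0.75 × 4 / 8 = 0.375 dB.
Output = -23 − 0.375 = -23.375 dB.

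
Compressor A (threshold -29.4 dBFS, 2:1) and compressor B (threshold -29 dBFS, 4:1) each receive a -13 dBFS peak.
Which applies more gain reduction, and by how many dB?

B, by 3.8 dB

A: overshoot 16.4 dB → output overshoot 8.2 dB → GR 8.2 dB.
B: overshoot 16 dB → output overshoot 4 dB → GR 12 dB.
B reduces 3.8 dB more.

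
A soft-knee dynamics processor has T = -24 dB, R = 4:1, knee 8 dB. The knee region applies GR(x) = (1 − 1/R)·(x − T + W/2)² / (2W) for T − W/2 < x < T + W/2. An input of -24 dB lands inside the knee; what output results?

x − T + W/2 = -24 − (-24) + 4 = 4.
GR = (1 − 1/4) × 4² / 16 = 0.75 × 16 / 16 = 0.75 dB.
Output = -24 − 0.75 = -24.75 dB.

-24.75 dB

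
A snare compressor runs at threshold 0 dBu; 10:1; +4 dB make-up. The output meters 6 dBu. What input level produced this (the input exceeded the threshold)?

20 dBu

Before make-up, the level was 6 − 4 = 2 dBu.
That's 2 dB above the 0 dBu threshold.
Input overshoot = R × output overshoot = 20 dB → input = 0 + 20 = 20 dBu.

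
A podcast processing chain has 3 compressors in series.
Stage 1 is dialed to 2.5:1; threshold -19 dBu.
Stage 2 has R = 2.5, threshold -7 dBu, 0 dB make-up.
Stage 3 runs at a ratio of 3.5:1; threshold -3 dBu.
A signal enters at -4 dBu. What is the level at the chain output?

-13 dBu

Stage 1: -4 dBu is 15 dB over -19 dBu; at 2.5:1 that becomes 6 dB over, giving -13 dBu.
Stage 2: below threshold (-13 ≤ -7); passes unchanged; output -13 dBu.
Stage 3: -13 dBu is at or below the -3 dBu threshold — no compression; output -13 dBu.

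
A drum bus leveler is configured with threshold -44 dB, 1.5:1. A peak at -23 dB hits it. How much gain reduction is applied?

-23 dB exceeds the threshold by 21 dB.
After 1.5:1 compression the overshoot becomes 21/1.5 = 14 dB.
GR = overshoot in − overshoot out = 21 − 14 = 7 dB.

7 dB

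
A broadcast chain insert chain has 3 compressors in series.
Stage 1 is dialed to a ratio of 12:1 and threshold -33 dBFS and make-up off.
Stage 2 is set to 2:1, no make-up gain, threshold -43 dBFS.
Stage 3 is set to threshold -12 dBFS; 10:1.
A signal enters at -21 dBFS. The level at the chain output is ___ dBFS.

Stage 1: overshoot 12 dB → 12/12 = 1 dB → -32 dBFS.
Stage 2: overshoot 11 dB → 11/2 = 5.5 dB → -37.5 dBFS.
Stage 3: below threshold (-37.5 ≤ -12); passes unchanged; output -37.5 dBFS.

-37.5 dBFS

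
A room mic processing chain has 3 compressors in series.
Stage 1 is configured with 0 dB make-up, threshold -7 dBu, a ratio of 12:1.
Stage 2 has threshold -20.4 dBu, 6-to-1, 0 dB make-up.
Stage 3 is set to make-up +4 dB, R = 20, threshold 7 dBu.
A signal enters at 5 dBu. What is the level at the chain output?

Stage 1: overshoot 12 dB → 12/12 = 1 dB → -6 dBu.
Stage 2: -6 dBu is 14.4 dB over -20.4 dBu; at 6:1 that becomes 2.4 dB over, giving -18 dBu.
Stage 3: -18 dBu ≤ 7 dBu, so stage 3 doesn't engage; make-up brings it to -14 dBu.

-14 dBu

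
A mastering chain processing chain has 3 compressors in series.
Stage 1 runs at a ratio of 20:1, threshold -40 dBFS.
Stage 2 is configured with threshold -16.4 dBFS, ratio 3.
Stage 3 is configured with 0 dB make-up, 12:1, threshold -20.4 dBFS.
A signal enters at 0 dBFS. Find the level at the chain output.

-38 dBFS

Stage 1: 40 dB above -40 dBFS, reduced 20:1 to 2 dB above → -38 dBFS.
Stage 2: -38 dBFS is at or below the -16.4 dBFS threshold — no compression; output -38 dBFS.
Stage 3: -38 dBFS ≤ -20.4 dBFS, so stage 3 doesn't engage; output -38 dBFS.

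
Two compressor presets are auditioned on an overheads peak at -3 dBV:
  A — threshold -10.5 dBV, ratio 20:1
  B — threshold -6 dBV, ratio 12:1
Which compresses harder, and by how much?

A, by 4.375 dB

A: 7.5 dB over, compressed to 0.375 dB over, so 7.125 dB of GR.
B: 3 dB over, compressed to 0.25 dB over, so 2.75 dB of GR.
Difference: 4.375 dB in favour of A.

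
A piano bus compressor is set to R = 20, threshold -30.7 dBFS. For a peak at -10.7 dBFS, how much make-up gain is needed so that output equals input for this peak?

19 dB

The peak compresses to -30.7 + 20/20 = -29.7 dBFS.
To reach -10.7 dBFS requires -10.7 − (-29.7) = 19 dB of make-up.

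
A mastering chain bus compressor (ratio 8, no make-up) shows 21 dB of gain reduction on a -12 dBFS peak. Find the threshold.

-36 dBFS

Let T be the threshold. Output overshoot = (input overshoot)/R, so -33 − T = (-12 − T)/8.
8·(-33 − T) = -12 − T → 7·T = -264 − (-12) = -252.
T = -252/7 = -36 dBFS.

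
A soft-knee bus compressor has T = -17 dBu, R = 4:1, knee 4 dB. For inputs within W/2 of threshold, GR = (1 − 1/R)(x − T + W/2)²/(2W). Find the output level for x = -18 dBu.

-18.09375 dBu

x − T + W/2 = -18 − (-17) + 2 = 1.
GR = (1 − 1/4) × 1² / 8 = 0.75 × 1 / 8 = 0.09375 dB.
Output = -18 − 0.09375 = -18.09375 dBu.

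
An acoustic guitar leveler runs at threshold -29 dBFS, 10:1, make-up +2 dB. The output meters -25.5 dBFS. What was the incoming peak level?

-14 dBFS

Before make-up, the level was -25.5 − 2 = -27.5 dBFS.
That's 1.5 dB above the -29 dBFS threshold.
Undo the ratio: input overshoot = 1.5 × 10 = 15 dB, giving input = -14 dBFS.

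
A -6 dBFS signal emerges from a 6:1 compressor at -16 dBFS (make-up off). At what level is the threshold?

-18 dBFS

Input is 12 dB above T (since output overshoot × R = input overshoot: (-16 − T)·6 = -6 − T gives T = -18 dBFS).
Check: -18 + (-6 − (-18))/6 = -18 + 2 = -16 dBFS. ✓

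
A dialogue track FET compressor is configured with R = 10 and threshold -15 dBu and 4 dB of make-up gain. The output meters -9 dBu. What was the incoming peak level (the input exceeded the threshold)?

Remove make-up: -9 − 4 = -13 dBu.
Post-compression overshoot = -13 − (-15) = 2 dB.
Input overshoot = R × output overshoot = 20 dB → input = -15 + 20 = 5 dBu.

5 dBu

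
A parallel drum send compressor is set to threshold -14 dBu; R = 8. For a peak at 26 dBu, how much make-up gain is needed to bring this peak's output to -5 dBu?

The peak compresses to -14 + 40/8 = -9 dBu.
To reach -5 dBu requires -5 − (-9) = 4 dB of make-up.

4 dB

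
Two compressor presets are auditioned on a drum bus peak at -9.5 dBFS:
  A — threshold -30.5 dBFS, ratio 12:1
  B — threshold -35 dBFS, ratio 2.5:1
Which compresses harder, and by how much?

A: 21 dB over, compressed to 1.75 dB over, so 19.25 dB of GR.
B: 25.5 dB over, compressed to 10.2 dB over, so 15.3 dB of GR.
A reduces 3.95 dB more.

A, by 3.95 dB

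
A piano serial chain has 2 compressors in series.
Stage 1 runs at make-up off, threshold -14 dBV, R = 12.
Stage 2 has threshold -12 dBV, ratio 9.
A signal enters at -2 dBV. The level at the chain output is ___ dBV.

-13 dBV

Stage 1: 12 dB above -14 dBV, reduced 12:1 to 1 dB above → -13 dBV.
Stage 2: below threshold (-13 ≤ -12); passes unchanged; output -13 dBV.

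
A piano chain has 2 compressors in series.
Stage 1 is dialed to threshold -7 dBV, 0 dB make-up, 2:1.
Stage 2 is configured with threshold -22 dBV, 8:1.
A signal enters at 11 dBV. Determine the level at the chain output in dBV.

Stage 1: 11 dBV is 18 dB over -7 dBV; at 2:1 that becomes 9 dB over, giving 2 dBV.
Stage 2: 2 dBV is 24 dB over -22 dBV; at 8:1 that becomes 3 dB over, giving -19 dBV.

-19 dBV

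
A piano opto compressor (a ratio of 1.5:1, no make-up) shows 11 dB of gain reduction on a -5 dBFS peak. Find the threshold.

Gain reduction = -5 − (-16) = 11 dB; output overshoot = GR / (R − 1) = 11 / 0.5 = 22 dB.
Threshold = output − output overshoot = -16 − 22 = -38 dBFS.

-38 dBFS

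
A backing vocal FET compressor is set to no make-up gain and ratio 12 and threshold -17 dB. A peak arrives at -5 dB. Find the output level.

-16 dB

Overshoot: -5 − (-17) = 12 dB.
12:1 compression reduces that to 12/12 = 1 dB over.
So the level is -17 + 1 = -16 dB.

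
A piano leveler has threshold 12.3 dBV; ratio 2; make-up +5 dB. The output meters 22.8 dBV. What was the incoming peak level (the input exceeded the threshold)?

23.3 dBV

Remove make-up: 22.8 − 5 = 17.8 dBV.
Post-compression overshoot = 17.8 − 12.3 = 5.5 dB.
Before 2:1 compression the overshoot was 5.5 × 2 = 11 dB, so input = 12.3 + 11 = 23.3 dBV.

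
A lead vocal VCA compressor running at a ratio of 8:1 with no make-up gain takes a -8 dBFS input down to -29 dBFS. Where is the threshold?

-32 dBFS

Let T be the threshold. Output overshoot = (input overshoot)/R, so -29 − T = (-8 − T)/8.
8·(-29 − T) = -8 − T → 7·T = -232 − (-8) = -224.
T = -224/7 = -32 dBFS.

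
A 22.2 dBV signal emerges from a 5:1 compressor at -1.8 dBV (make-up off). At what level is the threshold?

Gain reduction = 22.2 − (-1.8) = 24 dB; output overshoot = GR / (R − 1) = 24 / 4 = 6 dB.
Threshold = output − output overshoot = -1.8 − 6 = -7.8 dBV.

-7.8 dBV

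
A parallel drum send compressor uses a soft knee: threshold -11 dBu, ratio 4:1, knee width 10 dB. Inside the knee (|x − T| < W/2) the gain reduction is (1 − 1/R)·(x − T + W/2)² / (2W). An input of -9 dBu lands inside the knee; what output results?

-10.8375 dBu

x − T + W/2 = -9 − (-11) + 5 = 7.
GR = (1 − 1/4) × 7² / 20 = 0.75 × 49 / 20 = 1.8375 dB.
Output = -9 − 1.8375 = -10.8375 dBu.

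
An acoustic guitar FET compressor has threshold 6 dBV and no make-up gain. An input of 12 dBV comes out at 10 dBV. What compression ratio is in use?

1.5:1

Input overshoot = 12 − 6 = 6 dB; output overshoot = 10 − 6 = 4 dB.
Ratio = 6 / 4 = 1.5.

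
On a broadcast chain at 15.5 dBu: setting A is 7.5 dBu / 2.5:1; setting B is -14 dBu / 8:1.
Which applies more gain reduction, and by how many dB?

A: overshoot 8 dB → output overshoot 3.2 dB → GR 4.8 dB.
B: overshoot 29.5 dB → output overshoot 3.6875 dB → GR 25.8125 dB.
B reduces 21.0125 dB more.

B, by 21.0125 dB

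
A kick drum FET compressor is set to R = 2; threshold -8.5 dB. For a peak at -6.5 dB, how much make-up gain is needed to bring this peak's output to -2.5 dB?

Without make-up, output = threshold + overshoot/2 = -8.5 + 1 = -7.5 dB.
Gap to target: 5 dB.

5 dB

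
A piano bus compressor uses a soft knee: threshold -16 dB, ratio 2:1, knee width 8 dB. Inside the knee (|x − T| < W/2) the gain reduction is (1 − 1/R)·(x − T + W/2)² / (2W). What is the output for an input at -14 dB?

x − T + W/2 = -14 − (-16) + 4 = 6.
GR = (1 − 1/2) × 6² / 16 = 0.5 × 36 / 16 = 1.125 dB.
Output = -14 − 1.125 = -15.125 dB.

-15.125 dB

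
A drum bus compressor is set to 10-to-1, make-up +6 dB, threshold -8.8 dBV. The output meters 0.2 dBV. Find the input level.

Before make-up, the level was 0.2 − 6 = -5.8 dBV.
The compressed level sits -5.8 − (-8.8) = 3 dB over threshold.
Before 10:1 compression the overshoot was 3 × 10 = 30 dB, so input = -8.8 + 30 = 21.2 dBV.

21.2 dBV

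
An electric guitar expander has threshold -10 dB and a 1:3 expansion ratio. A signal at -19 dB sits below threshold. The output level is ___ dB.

-37 dB

The input is 9 dB below the -10 dB threshold.
A 1:3 expander multiplies undershoot by 3: 9 × 3 = 27 dB below threshold.
Output = -10 − 27 = -37 dB.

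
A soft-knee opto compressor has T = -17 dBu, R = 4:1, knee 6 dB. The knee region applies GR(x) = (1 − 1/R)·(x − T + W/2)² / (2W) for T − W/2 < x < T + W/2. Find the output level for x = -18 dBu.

-18.25 dBu

x − T + W/2 = -18 − (-17) + 3 = 2.
GR = (1 − 1/4) × 2² / 12 = 0.75 × 4 / 12 = 0.25 dB.
Output = -18 − 0.25 = -18.25 dBu.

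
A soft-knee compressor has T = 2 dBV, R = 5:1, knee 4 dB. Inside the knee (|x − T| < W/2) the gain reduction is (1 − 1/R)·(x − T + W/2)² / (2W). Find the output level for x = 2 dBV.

x − T + W/2 = 2 − 2 + 2 = 2.
GR = (1 − 1/5) × 2² / 8 = 0.8 × 4 / 8 = 0.4 dB.
Output = 2 − 0.4 = 1.6 dBV.

1.6 dBV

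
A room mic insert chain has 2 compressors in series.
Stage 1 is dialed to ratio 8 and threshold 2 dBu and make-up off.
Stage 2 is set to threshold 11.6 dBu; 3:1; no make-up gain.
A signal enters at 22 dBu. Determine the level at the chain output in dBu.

4.5 dBu

Stage 1: 22 dBu is 20 dB over 2 dBu; at 8:1 that becomes 2.5 dB over, giving 4.5 dBu.
Stage 2: below threshold (4.5 ≤ 11.6); passes unchanged; output 4.5 dBu.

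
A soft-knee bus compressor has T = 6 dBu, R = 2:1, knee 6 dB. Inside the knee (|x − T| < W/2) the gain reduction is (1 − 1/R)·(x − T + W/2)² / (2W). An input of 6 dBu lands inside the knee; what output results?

5.625 dBu

x − T + W/2 = 6 − 6 + 3 = 3.
GR = (1 − 1/2) × 3² / 12 = 0.5 × 9 / 12 = 0.375 dB.
Output = 6 − 0.375 = 5.625 dBu.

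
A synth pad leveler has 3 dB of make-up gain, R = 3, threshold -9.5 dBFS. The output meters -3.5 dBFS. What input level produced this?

-0.5 dBFS

Remove make-up: -3.5 − 3 = -6.5 dBFS.
That's 3 dB above the -9.5 dBFS threshold.
Undo the ratio: input overshoot = 3 × 3 = 9 dB, giving input = -0.5 dBFS.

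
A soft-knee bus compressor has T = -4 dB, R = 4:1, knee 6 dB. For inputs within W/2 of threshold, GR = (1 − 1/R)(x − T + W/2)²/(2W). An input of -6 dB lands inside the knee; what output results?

x − T + W/2 = -6 − (-4) + 3 = 1.
GR = (1 − 1/4) × 1² / 12 = 0.75 × 1 / 12 = 0.0625 dB.
Output = -6 − 0.0625 = -6.0625 dB.

-6.0625 dB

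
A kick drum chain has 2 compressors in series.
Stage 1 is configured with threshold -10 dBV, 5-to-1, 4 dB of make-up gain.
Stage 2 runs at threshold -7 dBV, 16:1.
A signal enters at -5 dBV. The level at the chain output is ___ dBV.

Stage 1: -5 dBV is 5 dB over -10 dBV; at 5:1 that becomes 1 dB over, giving -9 dBV; +4 dB make-up → -5 dBV.
Stage 2: -5 dBV is 2 dB over -7 dBV; at 16:1 that becomes 0.125 dB over, giving -6.875 dBV.

-6.875 dBV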